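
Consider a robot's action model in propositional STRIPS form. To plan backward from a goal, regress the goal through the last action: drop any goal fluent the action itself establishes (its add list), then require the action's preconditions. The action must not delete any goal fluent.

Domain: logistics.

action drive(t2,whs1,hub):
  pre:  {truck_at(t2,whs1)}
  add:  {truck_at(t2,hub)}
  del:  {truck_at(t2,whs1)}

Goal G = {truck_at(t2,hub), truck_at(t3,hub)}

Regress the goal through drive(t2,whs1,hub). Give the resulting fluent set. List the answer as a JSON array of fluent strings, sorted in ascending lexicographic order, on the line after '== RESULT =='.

Regress:
  G ∩ del = {}  (empty — regression defined)
  G \ add = {truck_at(t2,hub), truck_at(t3,hub)} \ {truck_at(t2,hub)} = {truck_at(t3,hub)}
  ∪ pre   = {truck_at(t3,hub)} ∪ {truck_at(t2,whs1)}
          = {truck_at(t2,whs1), truck_at(t3,hub)}

== RESULT ==
["truck_at(t2,whs1)", "truck_at(t3,hub)"]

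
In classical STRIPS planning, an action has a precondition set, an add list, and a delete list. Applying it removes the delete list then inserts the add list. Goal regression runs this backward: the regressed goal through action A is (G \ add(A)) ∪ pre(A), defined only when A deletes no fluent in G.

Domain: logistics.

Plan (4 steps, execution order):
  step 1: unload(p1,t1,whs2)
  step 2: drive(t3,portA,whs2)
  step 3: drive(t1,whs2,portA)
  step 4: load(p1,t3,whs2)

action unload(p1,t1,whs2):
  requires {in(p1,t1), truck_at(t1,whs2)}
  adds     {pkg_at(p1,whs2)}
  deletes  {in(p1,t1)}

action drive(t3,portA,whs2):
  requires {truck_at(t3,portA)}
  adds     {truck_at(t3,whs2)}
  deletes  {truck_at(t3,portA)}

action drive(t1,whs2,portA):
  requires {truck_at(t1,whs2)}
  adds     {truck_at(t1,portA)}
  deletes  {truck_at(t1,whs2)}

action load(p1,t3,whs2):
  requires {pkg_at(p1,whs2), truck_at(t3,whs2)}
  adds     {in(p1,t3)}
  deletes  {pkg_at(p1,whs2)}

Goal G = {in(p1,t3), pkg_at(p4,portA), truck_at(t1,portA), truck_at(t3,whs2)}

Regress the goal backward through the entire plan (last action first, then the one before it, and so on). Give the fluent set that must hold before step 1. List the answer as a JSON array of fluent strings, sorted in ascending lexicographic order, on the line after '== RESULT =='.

Work backward from the goal:
  through step 4 (load(p1,t3,whs2)): drop {in(p1,t3)}, keep {pkg_at(p4,portA), truck_at(t1,portA), truck_at(t3,whs2)}, require {pkg_at(p1,whs2), truck_at(t3,whs2)}
    → {pkg_at(p1,whs2), pkg_at(p4,portA), truck_at(t1,portA), truck_at(t3,whs2)}
  through step 3 (drive(t1,whs2,portA)): drop {truck_at(t1,portA)}, keep {pkg_at(p1,whs2), pkg_at(p4,portA), truck_at(t3,whs2)}, require {truck_at(t1,whs2)}
    → {pkg_at(p1,whs2), pkg_at(p4,portA), truck_at(t1,whs2), truck_at(t3,whs2)}
  through step 2 (drive(t3,portA,whs2)): drop {truck_at(t3,whs2)}, keep {pkg_at(p1,whs2), pkg_at(p4,portA), truck_at(t1,whs2)}, require {truck_at(t3,portA)}
    → {pkg_at(p1,whs2), pkg_at(p4,portA), truck_at(t1,whs2), truck_at(t3,portA)}
  through step 1 (unload(p1,t1,whs2)): drop {pkg_at(p1,whs2)}, keep {pkg_at(p4,portA), truck_at(t1,whs2), truck_at(t3,portA)}, require {in(p1,t1), truck_at(t1,whs2)}
    → {in(p1,t1), pkg_at(p4,portA), truck_at(t1,whs2), truck_at(t3,portA)}

== RESULT ==
["in(p1,t1)", "pkg_at(p4,portA)", "truck_at(t1,whs2)", "truck_at(t3,portA)"]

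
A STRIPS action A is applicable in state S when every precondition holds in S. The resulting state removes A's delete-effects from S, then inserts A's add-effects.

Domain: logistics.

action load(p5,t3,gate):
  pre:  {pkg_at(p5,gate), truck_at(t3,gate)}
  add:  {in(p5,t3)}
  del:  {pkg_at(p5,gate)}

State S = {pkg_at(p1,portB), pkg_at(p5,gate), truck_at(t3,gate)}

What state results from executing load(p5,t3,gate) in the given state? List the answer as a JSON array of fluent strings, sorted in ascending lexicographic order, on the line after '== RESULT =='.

Compute (S \ del) ∪ add:
  pre ⊆ S: {pkg_at(p5,gate), truck_at(t3,gate)} ⊆ S  — applicable
  S \ del = {pkg_at(p1,portB), truck_at(t3,gate)}
  ∪ add   = {in(p5,t3), pkg_at(p1,portB), truck_at(t3,gate)}

== RESULT ==
["in(p5,t3)", "pkg_at(p1,portB)", "truck_at(t3,gate)"]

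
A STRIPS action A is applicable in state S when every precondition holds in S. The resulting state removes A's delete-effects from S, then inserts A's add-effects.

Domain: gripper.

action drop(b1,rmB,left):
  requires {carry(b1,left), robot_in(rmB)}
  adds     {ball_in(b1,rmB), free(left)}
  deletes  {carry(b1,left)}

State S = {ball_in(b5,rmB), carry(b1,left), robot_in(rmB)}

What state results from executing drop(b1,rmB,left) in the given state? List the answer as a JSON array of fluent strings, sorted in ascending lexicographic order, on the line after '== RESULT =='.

Progress:
  pre ⊆ S: {carry(b1,left), robot_in(rmB)} ⊆ S  — applicable
  S \ del = {ball_in(b5,rmB), robot_in(rmB)}
  ∪ add   = {ball_in(b1,rmB), ball_in(b5,rmB), free(left), robot_in(rmB)}

== RESULT ==
["ball_in(b1,rmB)", "ball_in(b5,rmB)", "free(left)", "robot_in(rmB)"]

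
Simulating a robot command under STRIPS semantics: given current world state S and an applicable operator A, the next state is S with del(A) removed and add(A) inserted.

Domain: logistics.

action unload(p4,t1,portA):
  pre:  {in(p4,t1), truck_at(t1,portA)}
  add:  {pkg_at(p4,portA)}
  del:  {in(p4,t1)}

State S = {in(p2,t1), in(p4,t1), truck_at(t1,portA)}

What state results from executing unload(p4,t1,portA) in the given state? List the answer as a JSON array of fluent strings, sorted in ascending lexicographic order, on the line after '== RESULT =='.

Progress:
  pre ⊆ S: {in(p4,t1), truck_at(t1,portA)} ⊆ S  — applicable
  S \ del = {in(p2,t1), truck_at(t1,portA)}
  ∪ add   = {in(p2,t1), pkg_at(p4,portA), truck_at(t1,portA)}

== RESULT ==
["in(p2,t1)", "pkg_at(p4,portA)", "truck_at(t1,portA)"]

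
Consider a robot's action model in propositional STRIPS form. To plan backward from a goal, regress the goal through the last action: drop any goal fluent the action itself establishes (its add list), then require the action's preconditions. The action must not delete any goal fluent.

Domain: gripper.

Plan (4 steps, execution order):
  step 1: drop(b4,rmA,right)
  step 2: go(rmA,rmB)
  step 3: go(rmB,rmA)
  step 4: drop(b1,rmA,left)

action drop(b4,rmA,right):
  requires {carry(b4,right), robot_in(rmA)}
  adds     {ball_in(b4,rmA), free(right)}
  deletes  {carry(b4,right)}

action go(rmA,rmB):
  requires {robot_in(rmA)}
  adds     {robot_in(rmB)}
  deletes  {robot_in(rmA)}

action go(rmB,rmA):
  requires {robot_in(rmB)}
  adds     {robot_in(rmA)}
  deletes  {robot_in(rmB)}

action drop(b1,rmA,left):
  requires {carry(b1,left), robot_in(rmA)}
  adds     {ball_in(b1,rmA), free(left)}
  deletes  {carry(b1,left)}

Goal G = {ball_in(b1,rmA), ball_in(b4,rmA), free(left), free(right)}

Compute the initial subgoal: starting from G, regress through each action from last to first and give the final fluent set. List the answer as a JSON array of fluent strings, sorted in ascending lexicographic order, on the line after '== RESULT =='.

Regress step by step:
  through step 4 (drop(b1,rmA,left)): drop {ball_in(b1,rmA), free(left)}, keep {ball_in(b4,rmA), free(right)}, require {carry(b1,left), robot_in(rmA)}
    → {ball_in(b4,rmA), carry(b1,left), free(right), robot_in(rmA)}
  through step 3 (go(rmB,rmA)): drop {robot_in(rmA)}, keep {ball_in(b4,rmA), carry(b1,left), free(right)}, require {robot_in(rmB)}
    → {ball_in(b4,rmA), carry(b1,left), free(right), robot_in(rmB)}
  through step 2 (go(rmA,rmB)): drop {robot_in(rmB)}, keep {ball_in(b4,rmA), carry(b1,left), free(right)}, require {robot_in(rmA)}
    → {ball_in(b4,rmA), carry(b1,left), free(right), robot_in(rmA)}
  through step 1 (drop(b4,rmA,right)): drop {ball_in(b4,rmA), free(right)}, keep {carry(b1,left), robot_in(rmA)}, require {carry(b4,right), robot_in(rmA)}
    → {carry(b1,left), carry(b4,right), robot_in(rmA)}

== RESULT ==
["carry(b1,left)", "carry(b4,right)", "robot_in(rmA)"]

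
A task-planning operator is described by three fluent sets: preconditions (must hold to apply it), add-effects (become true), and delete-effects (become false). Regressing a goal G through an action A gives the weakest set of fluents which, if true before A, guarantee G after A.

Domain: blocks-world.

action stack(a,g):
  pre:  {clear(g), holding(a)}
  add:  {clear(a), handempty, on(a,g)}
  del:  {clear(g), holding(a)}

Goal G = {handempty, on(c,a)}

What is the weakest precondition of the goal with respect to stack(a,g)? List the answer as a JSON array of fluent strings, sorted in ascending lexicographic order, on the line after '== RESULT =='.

Compute (G \ add) ∪ pre:
  G ∩ del = {}  (empty — regression defined)
  G \ add = {handempty, on(c,a)} \ {clear(a), handempty, on(a,g)} = {on(c,a)}
  ∪ pre   = {on(c,a)} ∪ {clear(g), holding(a)}
          = {clear(g), holding(a), on(c,a)}

== RESULT ==
["clear(g)", "holding(a)", "on(c,a)"]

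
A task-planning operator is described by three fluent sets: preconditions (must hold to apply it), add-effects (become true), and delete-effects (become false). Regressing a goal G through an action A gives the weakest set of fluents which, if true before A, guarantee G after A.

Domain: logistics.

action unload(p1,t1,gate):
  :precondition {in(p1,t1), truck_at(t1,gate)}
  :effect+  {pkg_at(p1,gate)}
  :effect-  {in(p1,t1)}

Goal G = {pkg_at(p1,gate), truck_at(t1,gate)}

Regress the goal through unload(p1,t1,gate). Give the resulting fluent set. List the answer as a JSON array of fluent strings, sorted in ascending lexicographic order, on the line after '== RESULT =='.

Regress:
  G ∩ del = {}  (empty — regression defined)
  G \ add = {pkg_at(p1,gate), truck_at(t1,gate)} \ {pkg_at(p1,gate)} = {truck_at(t1,gate)}
  ∪ pre   = {truck_at(t1,gate)} ∪ {in(p1,t1), truck_at(t1,gate)}
          = {in(p1,t1), truck_at(t1,gate)}

== RESULT ==
["in(p1,t1)", "truck_at(t1,gate)"]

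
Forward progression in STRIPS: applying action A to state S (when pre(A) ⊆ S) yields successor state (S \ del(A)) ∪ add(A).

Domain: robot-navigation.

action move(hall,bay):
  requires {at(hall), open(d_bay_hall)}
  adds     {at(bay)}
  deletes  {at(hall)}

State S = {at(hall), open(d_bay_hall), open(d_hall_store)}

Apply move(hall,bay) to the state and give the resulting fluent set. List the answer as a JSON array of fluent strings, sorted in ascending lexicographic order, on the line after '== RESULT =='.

Progress:
  pre ⊆ S: {at(hall), open(d_bay_hall)} ⊆ S  — applicable
  S \ del = {open(d_bay_hall), open(d_hall_store)}
  ∪ add   = {at(bay), open(d_bay_hall), open(d_hall_store)}

== RESULT ==
["at(bay)", "open(d_bay_hall)", "open(d_hall_store)"]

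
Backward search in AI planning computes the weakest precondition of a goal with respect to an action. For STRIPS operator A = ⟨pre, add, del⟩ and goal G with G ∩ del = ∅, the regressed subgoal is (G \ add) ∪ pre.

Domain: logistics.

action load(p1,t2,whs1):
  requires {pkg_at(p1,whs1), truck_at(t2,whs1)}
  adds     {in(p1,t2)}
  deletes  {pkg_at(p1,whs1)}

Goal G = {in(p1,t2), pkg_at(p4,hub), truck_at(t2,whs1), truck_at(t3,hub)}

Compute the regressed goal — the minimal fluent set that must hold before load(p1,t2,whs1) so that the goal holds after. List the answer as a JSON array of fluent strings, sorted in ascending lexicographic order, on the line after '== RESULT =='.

Regress:
  G ∩ del = {}  (empty — regression defined)
  G \ add = {in(p1,t2), pkg_at(p4,hub), truck_at(t2,whs1), truck_at(t3,hub)} \ {in(p1,t2)} = {pkg_at(p4,hub), truck_at(t2,whs1), truck_at(t3,hub)}
  ∪ pre   = {pkg_at(p4,hub), truck_at(t2,whs1), truck_at(t3,hub)} ∪ {pkg_at(p1,whs1), truck_at(t2,whs1)}
          = {pkg_at(p1,whs1), pkg_at(p4,hub), truck_at(t2,whs1), truck_at(t3,hub)}

== RESULT ==
["pkg_at(p1,whs1)", "pkg_at(p4,hub)", "truck_at(t2,whs1)", "truck_at(t3,hub)"]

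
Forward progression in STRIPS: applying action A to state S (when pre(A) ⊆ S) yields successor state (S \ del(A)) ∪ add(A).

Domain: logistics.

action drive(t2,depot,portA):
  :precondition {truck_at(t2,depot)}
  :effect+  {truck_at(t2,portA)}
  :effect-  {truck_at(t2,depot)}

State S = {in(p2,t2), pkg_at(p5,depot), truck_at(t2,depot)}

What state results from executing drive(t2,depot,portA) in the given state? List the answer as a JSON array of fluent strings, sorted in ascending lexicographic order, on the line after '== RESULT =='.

Compute (S \ del) ∪ add:
  pre ⊆ S: {truck_at(t2,depot)} ⊆ S  — applicable
  S \ del = {in(p2,t2), pkg_at(p5,depot)}
  ∪ add   = {in(p2,t2), pkg_at(p5,depot), truck_at(t2,portA)}

== RESULT ==
["in(p2,t2)", "pkg_at(p5,depot)", "truck_at(t2,portA)"]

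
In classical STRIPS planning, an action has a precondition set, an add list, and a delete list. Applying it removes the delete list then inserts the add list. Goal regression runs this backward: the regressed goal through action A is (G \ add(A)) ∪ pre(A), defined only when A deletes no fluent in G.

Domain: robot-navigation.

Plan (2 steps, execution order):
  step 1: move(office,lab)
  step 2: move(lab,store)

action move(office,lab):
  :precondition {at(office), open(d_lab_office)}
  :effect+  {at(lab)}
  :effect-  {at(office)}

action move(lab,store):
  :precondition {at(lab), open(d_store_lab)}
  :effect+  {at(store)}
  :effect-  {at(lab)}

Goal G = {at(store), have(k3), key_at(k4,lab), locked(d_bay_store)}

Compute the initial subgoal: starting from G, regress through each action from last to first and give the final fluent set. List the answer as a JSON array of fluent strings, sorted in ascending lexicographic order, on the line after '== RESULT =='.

Regress step by step:
  through step 2 (move(lab,store)): drop {at(store)}, keep {have(k3), key_at(k4,lab), locked(d_bay_store)}, require {at(lab), open(d_store_lab)}
    → {at(lab), have(k3), key_at(k4,lab), locked(d_bay_store), open(d_store_lab)}
  through step 1 (move(office,lab)): drop {at(lab)}, keep {have(k3), key_at(k4,lab), locked(d_bay_store), open(d_store_lab)}, require {at(office), open(d_lab_office)}
    → {at(office), have(k3), key_at(k4,lab), locked(d_bay_store), open(d_lab_office), open(d_store_lab)}

== RESULT ==
["at(office)", "have(k3)", "key_at(k4,lab)", "locked(d_bay_store)", "open(d_lab_office)", "open(d_store_lab)"]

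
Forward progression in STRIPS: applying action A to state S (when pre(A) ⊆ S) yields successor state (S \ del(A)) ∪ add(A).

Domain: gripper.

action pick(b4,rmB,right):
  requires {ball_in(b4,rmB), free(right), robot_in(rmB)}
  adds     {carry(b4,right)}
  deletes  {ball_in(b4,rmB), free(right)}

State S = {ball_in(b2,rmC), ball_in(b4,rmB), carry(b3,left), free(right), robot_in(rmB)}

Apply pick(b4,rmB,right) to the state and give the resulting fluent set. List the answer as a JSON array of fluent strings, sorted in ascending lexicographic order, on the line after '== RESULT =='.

Compute (S \ del) ∪ add:
  pre ⊆ S: {ball_in(b4,rmB), free(right), robot_in(rmB)} ⊆ S  — applicable
  S \ del = {ball_in(b2,rmC), carry(b3,left), robot_in(rmB)}
  ∪ add   = {ball_in(b2,rmC), carry(b3,left), carry(b4,right), robot_in(rmB)}

== RESULT ==
["ball_in(b2,rmC)", "carry(b3,left)", "carry(b4,right)", "robot_in(rmB)"]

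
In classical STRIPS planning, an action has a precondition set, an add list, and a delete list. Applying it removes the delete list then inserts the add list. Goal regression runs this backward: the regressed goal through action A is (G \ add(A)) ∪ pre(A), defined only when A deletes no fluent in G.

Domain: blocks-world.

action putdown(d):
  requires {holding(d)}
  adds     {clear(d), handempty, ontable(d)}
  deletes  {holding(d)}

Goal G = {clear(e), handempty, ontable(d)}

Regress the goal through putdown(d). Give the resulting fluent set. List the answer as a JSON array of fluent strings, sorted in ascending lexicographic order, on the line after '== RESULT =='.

Regress:
  G ∩ del = {}  (empty — regression defined)
  G \ add = {clear(e), handempty, ontable(d)} \ {clear(d), handempty, ontable(d)} = {clear(e)}
  ∪ pre   = {clear(e)} ∪ {holding(d)}
          = {clear(e), holding(d)}

== RESULT ==
["clear(e)", "holding(d)"]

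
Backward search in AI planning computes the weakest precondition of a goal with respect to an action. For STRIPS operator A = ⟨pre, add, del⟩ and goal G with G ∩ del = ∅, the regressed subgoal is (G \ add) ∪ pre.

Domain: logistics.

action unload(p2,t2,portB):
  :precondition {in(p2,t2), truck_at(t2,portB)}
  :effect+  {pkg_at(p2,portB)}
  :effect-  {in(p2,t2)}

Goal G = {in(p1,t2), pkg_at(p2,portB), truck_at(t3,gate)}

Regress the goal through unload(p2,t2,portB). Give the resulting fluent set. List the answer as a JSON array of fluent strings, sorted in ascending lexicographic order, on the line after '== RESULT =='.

Regress:
  G ∩ del = {}  (empty — regression defined)
  G \ add = {in(p1,t2), pkg_at(p2,portB), truck_at(t3,gate)} \ {pkg_at(p2,portB)} = {in(p1,t2), truck_at(t3,gate)}
  ∪ pre   = {in(p1,t2), truck_at(t3,gate)} ∪ {in(p2,t2), truck_at(t2,portB)}
          = {in(p1,t2), in(p2,t2), truck_at(t2,portB), truck_at(t3,gate)}

== RESULT ==
["in(p1,t2)", "in(p2,t2)", "truck_at(t2,portB)", "truck_at(t3,gate)"]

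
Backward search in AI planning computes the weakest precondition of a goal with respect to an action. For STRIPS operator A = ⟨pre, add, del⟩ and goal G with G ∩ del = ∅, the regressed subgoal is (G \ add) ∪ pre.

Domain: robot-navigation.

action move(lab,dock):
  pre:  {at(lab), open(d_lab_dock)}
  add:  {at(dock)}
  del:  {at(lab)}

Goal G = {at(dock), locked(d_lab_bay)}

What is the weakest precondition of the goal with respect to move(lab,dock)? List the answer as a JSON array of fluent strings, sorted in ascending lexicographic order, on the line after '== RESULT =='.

Compute (G \ add) ∪ pre:
  G ∩ del = {}  (empty — regression defined)
  G \ add = {at(dock), locked(d_lab_bay)} \ {at(dock)} = {locked(d_lab_bay)}
  ∪ pre   = {locked(d_lab_bay)} ∪ {at(lab), open(d_lab_dock)}
          = {at(lab), locked(d_lab_bay), open(d_lab_dock)}

== RESULT ==
["at(lab)", "locked(d_lab_bay)", "open(d_lab_dock)"]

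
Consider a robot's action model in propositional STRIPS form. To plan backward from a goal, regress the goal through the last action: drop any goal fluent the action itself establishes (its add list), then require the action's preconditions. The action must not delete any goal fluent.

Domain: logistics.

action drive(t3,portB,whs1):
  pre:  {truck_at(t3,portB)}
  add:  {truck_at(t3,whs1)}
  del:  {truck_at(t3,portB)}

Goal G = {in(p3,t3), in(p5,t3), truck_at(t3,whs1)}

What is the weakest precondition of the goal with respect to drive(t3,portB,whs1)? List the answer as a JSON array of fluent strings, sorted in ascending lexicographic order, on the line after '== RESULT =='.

Regress:
  G ∩ del = {}  (empty — regression defined)
  G \ add = {in(p3,t3), in(p5,t3), truck_at(t3,whs1)} \ {truck_at(t3,whs1)} = {in(p3,t3), in(p5,t3)}
  ∪ pre   = {in(p3,t3), in(p5,t3)} ∪ {truck_at(t3,portB)}
          = {in(p3,t3), in(p5,t3), truck_at(t3,portB)}

== RESULT ==
["in(p3,t3)", "in(p5,t3)", "truck_at(t3,portB)"]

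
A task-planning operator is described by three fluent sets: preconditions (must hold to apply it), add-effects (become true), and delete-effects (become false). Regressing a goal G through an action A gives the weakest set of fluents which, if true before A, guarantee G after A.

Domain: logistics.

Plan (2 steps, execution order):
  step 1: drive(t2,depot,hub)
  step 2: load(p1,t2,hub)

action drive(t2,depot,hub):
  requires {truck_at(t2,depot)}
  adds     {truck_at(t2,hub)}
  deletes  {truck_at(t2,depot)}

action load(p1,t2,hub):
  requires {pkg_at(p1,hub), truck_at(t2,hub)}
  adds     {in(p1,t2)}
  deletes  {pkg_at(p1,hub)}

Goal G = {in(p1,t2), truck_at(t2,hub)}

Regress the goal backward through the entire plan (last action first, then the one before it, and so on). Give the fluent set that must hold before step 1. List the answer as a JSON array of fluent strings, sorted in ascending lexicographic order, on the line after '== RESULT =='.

Work backward from the goal:
  through step 2 (load(p1,t2,hub)): drop {in(p1,t2)}, keep {truck_at(t2,hub)}, require {pkg_at(p1,hub), truck_at(t2,hub)}
    → {pkg_at(p1,hub), truck_at(t2,hub)}
  through step 1 (drive(t2,depot,hub)): drop {truck_at(t2,hub)}, keep {pkg_at(p1,hub)}, require {truck_at(t2,depot)}
    → {pkg_at(p1,hub), truck_at(t2,depot)}

== RESULT ==
["pkg_at(p1,hub)", "truck_at(t2,depot)"]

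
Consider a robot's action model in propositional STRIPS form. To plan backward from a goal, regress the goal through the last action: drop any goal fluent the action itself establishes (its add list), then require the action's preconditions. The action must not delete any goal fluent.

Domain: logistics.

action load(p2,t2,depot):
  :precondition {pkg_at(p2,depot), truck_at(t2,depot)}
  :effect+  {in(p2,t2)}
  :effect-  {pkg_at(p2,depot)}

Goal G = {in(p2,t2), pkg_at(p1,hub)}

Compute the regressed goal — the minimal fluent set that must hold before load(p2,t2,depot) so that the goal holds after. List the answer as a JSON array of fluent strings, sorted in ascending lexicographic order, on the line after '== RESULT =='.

Regress:
  G ∩ del = {}  (empty — regression defined)
  G \ add = {in(p2,t2), pkg_at(p1,hub)} \ {in(p2,t2)} = {pkg_at(p1,hub)}
  ∪ pre   = {pkg_at(p1,hub)} ∪ {pkg_at(p2,depot), truck_at(t2,depot)}
          = {pkg_at(p1,hub), pkg_at(p2,depot), truck_at(t2,depot)}

== RESULT ==
["pkg_at(p1,hub)", "pkg_at(p2,depot)", "truck_at(t2,depot)"]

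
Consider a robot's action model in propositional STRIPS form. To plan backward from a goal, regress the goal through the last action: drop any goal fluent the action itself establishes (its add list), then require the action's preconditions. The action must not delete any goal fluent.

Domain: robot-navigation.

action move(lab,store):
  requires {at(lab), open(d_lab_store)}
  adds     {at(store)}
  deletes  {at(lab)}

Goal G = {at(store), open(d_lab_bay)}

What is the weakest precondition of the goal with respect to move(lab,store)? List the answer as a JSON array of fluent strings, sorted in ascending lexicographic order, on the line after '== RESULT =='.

Regress:
  G ∩ del = {}  (empty — regression defined)
  G \ add = {at(store), open(d_lab_bay)} \ {at(store)} = {open(d_lab_bay)}
  ∪ pre   = {open(d_lab_bay)} ∪ {at(lab), open(d_lab_store)}
          = {at(lab), open(d_lab_bay), open(d_lab_store)}

== RESULT ==
["at(lab)", "open(d_lab_bay)", "open(d_lab_store)"]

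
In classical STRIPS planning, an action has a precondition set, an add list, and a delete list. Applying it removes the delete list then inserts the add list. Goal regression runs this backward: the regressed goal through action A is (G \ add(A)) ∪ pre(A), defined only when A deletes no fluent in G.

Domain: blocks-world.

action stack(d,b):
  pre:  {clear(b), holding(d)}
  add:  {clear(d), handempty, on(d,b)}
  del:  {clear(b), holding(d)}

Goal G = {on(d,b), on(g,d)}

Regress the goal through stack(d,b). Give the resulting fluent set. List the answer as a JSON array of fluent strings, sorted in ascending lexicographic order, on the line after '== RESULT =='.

Compute (G \ add) ∪ pre:
  G ∩ del = {}  (empty — regression defined)
  G \ add = {on(d,b), on(g,d)} \ {clear(d), handempty, on(d,b)} = {on(g,d)}
  ∪ pre   = {on(g,d)} ∪ {clear(b), holding(d)}
          = {clear(b), holding(d), on(g,d)}

== RESULT ==
["clear(b)", "holding(d)", "on(g,d)"]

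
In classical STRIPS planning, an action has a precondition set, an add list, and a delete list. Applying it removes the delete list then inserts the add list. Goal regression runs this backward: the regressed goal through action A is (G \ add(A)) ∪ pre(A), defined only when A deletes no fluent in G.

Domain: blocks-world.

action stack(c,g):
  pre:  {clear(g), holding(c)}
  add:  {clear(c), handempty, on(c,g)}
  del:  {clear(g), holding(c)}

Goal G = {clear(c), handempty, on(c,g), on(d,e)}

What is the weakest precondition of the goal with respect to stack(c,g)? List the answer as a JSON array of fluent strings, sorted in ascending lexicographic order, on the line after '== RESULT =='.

Regress:
  G ∩ del = {}  (empty — regression defined)
  G \ add = {clear(c), handempty, on(c,g), on(d,e)} \ {clear(c), handempty, on(c,g)} = {on(d,e)}
  ∪ pre   = {on(d,e)} ∪ {clear(g), holding(c)}
          = {clear(g), holding(c), on(d,e)}

== RESULT ==
["clear(g)", "holding(c)", "on(d,e)"]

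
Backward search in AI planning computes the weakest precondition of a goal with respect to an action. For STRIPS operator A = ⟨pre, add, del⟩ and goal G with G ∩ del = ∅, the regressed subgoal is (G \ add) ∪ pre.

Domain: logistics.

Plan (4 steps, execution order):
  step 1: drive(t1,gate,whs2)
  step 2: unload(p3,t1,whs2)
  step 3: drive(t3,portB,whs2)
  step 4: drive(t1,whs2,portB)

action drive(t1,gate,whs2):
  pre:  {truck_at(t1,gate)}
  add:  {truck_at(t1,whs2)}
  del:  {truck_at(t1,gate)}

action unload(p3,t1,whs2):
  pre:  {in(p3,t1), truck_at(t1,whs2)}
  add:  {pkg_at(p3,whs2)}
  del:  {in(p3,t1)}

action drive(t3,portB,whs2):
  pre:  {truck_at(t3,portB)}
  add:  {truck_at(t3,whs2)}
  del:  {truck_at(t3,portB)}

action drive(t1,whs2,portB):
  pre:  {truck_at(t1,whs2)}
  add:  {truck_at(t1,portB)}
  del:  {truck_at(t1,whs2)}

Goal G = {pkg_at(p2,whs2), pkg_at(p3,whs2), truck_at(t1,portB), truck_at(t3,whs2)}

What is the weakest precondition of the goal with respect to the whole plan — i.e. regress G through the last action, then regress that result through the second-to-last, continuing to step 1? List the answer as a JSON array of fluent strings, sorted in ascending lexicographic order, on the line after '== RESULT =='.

Work backward from the goal:
  through step 4 (drive(t1,whs2,portB)): drop {truck_at(t1,portB)}, keep {pkg_at(p2,whs2), pkg_at(p3,whs2), truck_at(t3,whs2)}, require {truck_at(t1,whs2)}
    → {pkg_at(p2,whs2), pkg_at(p3,whs2), truck_at(t1,whs2), truck_at(t3,whs2)}
  through step 3 (drive(t3,portB,whs2)): drop {truck_at(t3,whs2)}, keep {pkg_at(p2,whs2), pkg_at(p3,whs2), truck_at(t1,whs2)}, require {truck_at(t3,portB)}
    → {pkg_at(p2,whs2), pkg_at(p3,whs2), truck_at(t1,whs2), truck_at(t3,portB)}
  through step 2 (unload(p3,t1,whs2)): drop {pkg_at(p3,whs2)}, keep {pkg_at(p2,whs2), truck_at(t1,whs2), truck_at(t3,portB)}, require {in(p3,t1), truck_at(t1,whs2)}
    → {in(p3,t1), pkg_at(p2,whs2), truck_at(t1,whs2), truck_at(t3,portB)}
  through step 1 (drive(t1,gate,whs2)): drop {truck_at(t1,whs2)}, keep {in(p3,t1), pkg_at(p2,whs2), truck_at(t3,portB)}, require {truck_at(t1,gate)}
    → {in(p3,t1), pkg_at(p2,whs2), truck_at(t1,gate), truck_at(t3,portB)}

== RESULT ==
["in(p3,t1)", "pkg_at(p2,whs2)", "truck_at(t1,gate)", "truck_at(t3,portB)"]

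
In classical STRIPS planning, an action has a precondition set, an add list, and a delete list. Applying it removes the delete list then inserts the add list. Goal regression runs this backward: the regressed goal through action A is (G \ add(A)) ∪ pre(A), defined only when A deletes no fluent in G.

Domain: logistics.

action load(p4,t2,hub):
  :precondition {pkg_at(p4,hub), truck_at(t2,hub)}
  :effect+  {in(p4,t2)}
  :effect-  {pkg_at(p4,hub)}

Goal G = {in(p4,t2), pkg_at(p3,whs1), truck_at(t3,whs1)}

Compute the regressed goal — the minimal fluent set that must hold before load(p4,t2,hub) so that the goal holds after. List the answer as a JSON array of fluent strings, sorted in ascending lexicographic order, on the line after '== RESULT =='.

Compute (G \ add) ∪ pre:
  G ∩ del = {}  (empty — regression defined)
  G \ add = {in(p4,t2), pkg_at(p3,whs1), truck_at(t3,whs1)} \ {in(p4,t2)} = {pkg_at(p3,whs1), truck_at(t3,whs1)}
  ∪ pre   = {pkg_at(p3,whs1), truck_at(t3,whs1)} ∪ {pkg_at(p4,hub), truck_at(t2,hub)}
          = {pkg_at(p3,whs1), pkg_at(p4,hub), truck_at(t2,hub), truck_at(t3,whs1)}

== RESULT ==
["pkg_at(p3,whs1)", "pkg_at(p4,hub)", "truck_at(t2,hub)", "truck_at(t3,whs1)"]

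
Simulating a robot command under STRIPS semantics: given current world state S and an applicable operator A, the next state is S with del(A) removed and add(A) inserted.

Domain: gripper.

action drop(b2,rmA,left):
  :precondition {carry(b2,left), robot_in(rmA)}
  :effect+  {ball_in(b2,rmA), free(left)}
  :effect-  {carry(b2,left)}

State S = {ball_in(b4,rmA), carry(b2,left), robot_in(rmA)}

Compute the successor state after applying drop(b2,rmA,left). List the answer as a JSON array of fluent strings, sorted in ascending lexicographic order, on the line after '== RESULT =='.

Compute (S \ del) ∪ add:
  pre ⊆ S: {carry(b2,left), robot_in(rmA)} ⊆ S  — applicable
  S \ del = {ball_in(b4,rmA), robot_in(rmA)}
  ∪ add   = {ball_in(b2,rmA), ball_in(b4,rmA), free(left), robot_in(rmA)}

== RESULT ==
["ball_in(b2,rmA)", "ball_in(b4,rmA)", "free(left)", "robot_in(rmA)"]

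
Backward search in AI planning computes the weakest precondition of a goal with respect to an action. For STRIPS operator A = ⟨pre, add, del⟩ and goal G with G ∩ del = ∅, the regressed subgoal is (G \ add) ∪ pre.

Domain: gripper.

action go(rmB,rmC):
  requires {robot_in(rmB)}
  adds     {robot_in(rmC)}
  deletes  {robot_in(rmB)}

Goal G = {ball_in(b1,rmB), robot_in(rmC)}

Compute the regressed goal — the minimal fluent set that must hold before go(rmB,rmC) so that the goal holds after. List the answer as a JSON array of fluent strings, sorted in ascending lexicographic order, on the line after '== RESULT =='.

Compute (G \ add) ∪ pre:
  G ∩ del = {}  (empty — regression defined)
  G \ add = {ball_in(b1,rmB), robot_in(rmC)} \ {robot_in(rmC)} = {ball_in(b1,rmB)}
  ∪ pre   = {ball_in(b1,rmB)} ∪ {robot_in(rmB)}
          = {ball_in(b1,rmB), robot_in(rmB)}

== RESULT ==
["ball_in(b1,rmB)", "robot_in(rmB)"]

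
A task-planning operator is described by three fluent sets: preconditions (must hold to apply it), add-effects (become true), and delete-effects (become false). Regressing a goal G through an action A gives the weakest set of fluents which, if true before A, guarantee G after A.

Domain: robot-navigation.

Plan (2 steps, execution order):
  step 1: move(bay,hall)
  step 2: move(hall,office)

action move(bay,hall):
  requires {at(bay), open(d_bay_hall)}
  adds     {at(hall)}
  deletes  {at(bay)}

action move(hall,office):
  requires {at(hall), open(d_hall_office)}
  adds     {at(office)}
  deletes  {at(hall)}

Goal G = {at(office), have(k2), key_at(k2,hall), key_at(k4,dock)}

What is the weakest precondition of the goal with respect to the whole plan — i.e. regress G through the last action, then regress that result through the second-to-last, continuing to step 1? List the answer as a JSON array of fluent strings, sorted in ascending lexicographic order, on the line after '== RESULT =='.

Work backward from the goal:
  through step 2 (move(hall,office)): drop {at(office)}, keep {have(k2), key_at(k2,hall), key_at(k4,dock)}, require {at(hall), open(d_hall_office)}
    → {at(hall), have(k2), key_at(k2,hall), key_at(k4,dock), open(d_hall_office)}
  through step 1 (move(bay,hall)): drop {at(hall)}, keep {have(k2), key_at(k2,hall), key_at(k4,dock), open(d_hall_office)}, require {at(bay), open(d_bay_hall)}
    → {at(bay), have(k2), key_at(k2,hall), key_at(k4,dock), open(d_bay_hall), open(d_hall_office)}

== RESULT ==
["at(bay)", "have(k2)", "key_at(k2,hall)", "key_at(k4,dock)", "open(d_bay_hall)", "open(d_hall_office)"]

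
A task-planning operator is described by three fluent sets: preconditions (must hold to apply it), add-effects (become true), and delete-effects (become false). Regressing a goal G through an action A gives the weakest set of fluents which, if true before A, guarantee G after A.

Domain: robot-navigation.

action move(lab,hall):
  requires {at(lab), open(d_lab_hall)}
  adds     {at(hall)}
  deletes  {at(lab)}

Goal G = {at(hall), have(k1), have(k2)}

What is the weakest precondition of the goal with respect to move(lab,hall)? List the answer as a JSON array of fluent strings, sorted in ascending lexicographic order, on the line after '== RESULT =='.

Compute (G \ add) ∪ pre:
  G ∩ del = {}  (empty — regression defined)
  G \ add = {at(hall), have(k1), have(k2)} \ {at(hall)} = {have(k1), have(k2)}
  ∪ pre   = {have(k1), have(k2)} ∪ {at(lab), open(d_lab_hall)}
          = {at(lab), have(k1), have(k2), open(d_lab_hall)}

== RESULT ==
["at(lab)", "have(k1)", "have(k2)", "open(d_lab_hall)"]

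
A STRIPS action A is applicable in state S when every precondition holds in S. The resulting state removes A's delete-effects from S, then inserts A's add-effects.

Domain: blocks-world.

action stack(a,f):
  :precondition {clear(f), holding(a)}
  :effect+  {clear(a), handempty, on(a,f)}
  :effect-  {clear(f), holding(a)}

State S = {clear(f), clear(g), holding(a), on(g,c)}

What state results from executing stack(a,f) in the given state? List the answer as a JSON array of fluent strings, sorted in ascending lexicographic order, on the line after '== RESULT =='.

Compute (S \ del) ∪ add:
  pre ⊆ S: {clear(f), holding(a)} ⊆ S  — applicable
  S \ del = {clear(g), on(g,c)}
  ∪ add   = {clear(a), clear(g), handempty, on(a,f), on(g,c)}

== RESULT ==
["clear(a)", "clear(g)", "handempty", "on(a,f)", "on(g,c)"]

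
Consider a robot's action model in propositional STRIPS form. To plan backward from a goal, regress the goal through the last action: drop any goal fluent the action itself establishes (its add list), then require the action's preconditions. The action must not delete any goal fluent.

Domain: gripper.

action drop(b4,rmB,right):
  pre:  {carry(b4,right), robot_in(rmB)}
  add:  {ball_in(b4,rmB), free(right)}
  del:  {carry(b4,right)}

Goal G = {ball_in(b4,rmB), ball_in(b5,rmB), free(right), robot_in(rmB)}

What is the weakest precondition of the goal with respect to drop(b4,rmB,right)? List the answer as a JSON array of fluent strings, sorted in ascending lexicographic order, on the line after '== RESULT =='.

Regress:
  G ∩ del = {}  (empty — regression defined)
  G \ add = {ball_in(b4,rmB), ball_in(b5,rmB), free(right), robot_in(rmB)} \ {ball_in(b4,rmB), free(right)} = {ball_in(b5,rmB), robot_in(rmB)}
  ∪ pre   = {ball_in(b5,rmB), robot_in(rmB)} ∪ {carry(b4,right), robot_in(rmB)}
          = {ball_in(b5,rmB), carry(b4,right), robot_in(rmB)}

== RESULT ==
["ball_in(b5,rmB)", "carry(b4,right)", "robot_in(rmB)"]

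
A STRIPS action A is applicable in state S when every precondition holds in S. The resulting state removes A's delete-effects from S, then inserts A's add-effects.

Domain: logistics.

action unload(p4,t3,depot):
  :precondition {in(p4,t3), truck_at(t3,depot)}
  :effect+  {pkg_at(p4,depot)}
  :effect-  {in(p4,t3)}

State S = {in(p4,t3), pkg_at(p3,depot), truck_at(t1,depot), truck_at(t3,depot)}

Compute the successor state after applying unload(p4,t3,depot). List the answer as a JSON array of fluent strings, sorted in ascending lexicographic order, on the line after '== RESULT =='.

Compute (S \ del) ∪ add:
  pre ⊆ S: {in(p4,t3), truck_at(t3,depot)} ⊆ S  — applicable
  S \ del = {pkg_at(p3,depot), truck_at(t1,depot), truck_at(t3,depot)}
  ∪ add   = {pkg_at(p3,depot), pkg_at(p4,depot), truck_at(t1,depot), truck_at(t3,depot)}

== RESULT ==
["pkg_at(p3,depot)", "pkg_at(p4,depot)", "truck_at(t1,depot)", "truck_at(t3,depot)"]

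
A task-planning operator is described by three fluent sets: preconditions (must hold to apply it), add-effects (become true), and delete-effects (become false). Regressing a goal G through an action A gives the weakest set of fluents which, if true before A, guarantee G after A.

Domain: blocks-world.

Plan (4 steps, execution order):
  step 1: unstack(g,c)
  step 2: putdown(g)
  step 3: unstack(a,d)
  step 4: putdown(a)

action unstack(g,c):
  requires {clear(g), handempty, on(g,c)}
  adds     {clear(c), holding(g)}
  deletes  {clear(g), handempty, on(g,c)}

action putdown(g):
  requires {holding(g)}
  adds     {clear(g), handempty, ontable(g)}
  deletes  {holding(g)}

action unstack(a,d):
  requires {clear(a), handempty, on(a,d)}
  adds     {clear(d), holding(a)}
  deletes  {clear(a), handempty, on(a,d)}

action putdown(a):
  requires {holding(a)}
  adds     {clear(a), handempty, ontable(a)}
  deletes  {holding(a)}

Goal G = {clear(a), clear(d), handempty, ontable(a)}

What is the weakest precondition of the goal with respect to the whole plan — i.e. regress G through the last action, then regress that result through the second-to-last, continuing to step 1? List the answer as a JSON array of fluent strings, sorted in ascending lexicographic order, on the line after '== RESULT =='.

Work backward from the goal:
  through step 4 (putdown(a)): drop {clear(a), handempty, ontable(a)}, keep {clear(d)}, require {holding(a)}
    → {clear(d), holding(a)}
  through step 3 (unstack(a,d)): drop {clear(d), holding(a)}, keep {}, require {clear(a), handempty, on(a,d)}
    → {clear(a), handempty, on(a,d)}
  through step 2 (putdown(g)): drop {handempty}, keep {clear(a), on(a,d)}, require {holding(g)}
    → {clear(a), holding(g), on(a,d)}
  through step 1 (unstack(g,c)): drop {holding(g)}, keep {clear(a), on(a,d)}, require {clear(g), handempty, on(g,c)}
    → {clear(a), clear(g), handempty, on(a,d), on(g,c)}

== RESULT ==
["clear(a)", "clear(g)", "handempty", "on(a,d)", "on(g,c)"]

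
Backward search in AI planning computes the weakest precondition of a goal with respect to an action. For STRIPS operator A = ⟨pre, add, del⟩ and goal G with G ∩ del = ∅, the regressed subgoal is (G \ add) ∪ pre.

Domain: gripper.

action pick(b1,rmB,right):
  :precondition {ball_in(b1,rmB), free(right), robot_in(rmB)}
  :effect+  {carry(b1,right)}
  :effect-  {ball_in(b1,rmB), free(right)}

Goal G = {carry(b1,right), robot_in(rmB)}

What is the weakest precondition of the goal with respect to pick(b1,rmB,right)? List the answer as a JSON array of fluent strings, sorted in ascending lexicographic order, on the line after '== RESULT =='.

Compute (G \ add) ∪ pre:
  G ∩ del = {}  (empty — regression defined)
  G \ add = {carry(b1,right), robot_in(rmB)} \ {carry(b1,right)} = {robot_in(rmB)}
  ∪ pre   = {robot_in(rmB)} ∪ {ball_in(b1,rmB), free(right), robot_in(rmB)}
          = {ball_in(b1,rmB), free(right), robot_in(rmB)}

== RESULT ==
["ball_in(b1,rmB)", "free(right)", "robot_in(rmB)"]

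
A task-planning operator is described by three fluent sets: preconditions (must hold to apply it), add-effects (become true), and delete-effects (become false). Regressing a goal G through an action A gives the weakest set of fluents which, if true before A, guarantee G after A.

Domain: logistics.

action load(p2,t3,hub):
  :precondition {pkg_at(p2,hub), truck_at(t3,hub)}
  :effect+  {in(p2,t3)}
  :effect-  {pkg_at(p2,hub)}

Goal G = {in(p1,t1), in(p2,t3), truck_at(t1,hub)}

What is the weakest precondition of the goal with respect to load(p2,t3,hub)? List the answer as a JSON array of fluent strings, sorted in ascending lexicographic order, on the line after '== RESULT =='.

Regress:
  G ∩ del = {}  (empty — regression defined)
  G \ add = {in(p1,t1), in(p2,t3), truck_at(t1,hub)} \ {in(p2,t3)} = {in(p1,t1), truck_at(t1,hub)}
  ∪ pre   = {in(p1,t1), truck_at(t1,hub)} ∪ {pkg_at(p2,hub), truck_at(t3,hub)}
          = {in(p1,t1), pkg_at(p2,hub), truck_at(t1,hub), truck_at(t3,hub)}

== RESULT ==
["in(p1,t1)", "pkg_at(p2,hub)", "truck_at(t1,hub)", "truck_at(t3,hub)"]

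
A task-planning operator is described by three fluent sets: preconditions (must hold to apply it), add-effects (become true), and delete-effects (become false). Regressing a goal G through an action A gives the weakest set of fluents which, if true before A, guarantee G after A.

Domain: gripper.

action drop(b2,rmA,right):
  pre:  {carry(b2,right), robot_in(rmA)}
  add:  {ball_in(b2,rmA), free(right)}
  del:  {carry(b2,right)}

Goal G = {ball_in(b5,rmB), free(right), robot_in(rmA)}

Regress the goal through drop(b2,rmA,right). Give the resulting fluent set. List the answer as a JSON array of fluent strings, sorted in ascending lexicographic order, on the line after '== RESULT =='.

Regress:
  G ∩ del = {}  (empty — regression defined)
  G \ add = {ball_in(b5,rmB), free(right), robot_in(rmA)} \ {ball_in(b2,rmA), free(right)} = {ball_in(b5,rmB), robot_in(rmA)}
  ∪ pre   = {ball_in(b5,rmB), robot_in(rmA)} ∪ {carry(b2,right), robot_in(rmA)}
          = {ball_in(b5,rmB), carry(b2,right), robot_in(rmA)}

== RESULT ==
["ball_in(b5,rmB)", "carry(b2,right)", "robot_in(rmA)"]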